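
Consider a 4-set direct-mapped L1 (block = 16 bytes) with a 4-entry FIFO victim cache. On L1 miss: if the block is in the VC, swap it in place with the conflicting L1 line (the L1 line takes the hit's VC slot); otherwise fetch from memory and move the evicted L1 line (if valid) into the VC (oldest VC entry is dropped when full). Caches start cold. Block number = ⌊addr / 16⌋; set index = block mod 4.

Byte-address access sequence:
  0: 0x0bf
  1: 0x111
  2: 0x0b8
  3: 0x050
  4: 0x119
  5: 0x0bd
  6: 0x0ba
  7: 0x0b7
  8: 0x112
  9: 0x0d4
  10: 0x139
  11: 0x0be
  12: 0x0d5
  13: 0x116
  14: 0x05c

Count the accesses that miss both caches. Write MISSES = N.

MISSES = 5

#0 0xbf→b11/s3 MISS; vc=[]
#1 0x111→b17/s1 MISS; vc=[]
#2 0xb8→b11/s3 L1-HIT; vc=[]
#3 0x50→b5/s1 MISS; vc=[17]
#4 0x119→b17/s1 VC-HIT; vc=[5]
#5 0xbd→b11/s3 L1-HIT; vc=[5]
#6 0xba→b11/s3 L1-HIT; vc=[5]
#7 0xb7→b11/s3 L1-HIT; vc=[5]
#8 0x112→b17/s1 L1-HIT; vc=[5]
#9 0xd4→b13/s1 MISS; vc=[5,17]
#10 0x139→b19/s3 MISS; vc=[5,17,11]
#11 0xbe→b11/s3 VC-HIT; vc=[5,17,19]
#12 0xd5→b13/s1 L1-HIT; vc=[5,17,19]
#13 0x116→b17/s1 VC-HIT; vc=[5,13,19]
#14 0x5c→b5/s1 VC-HIT; vc=[17,13,19]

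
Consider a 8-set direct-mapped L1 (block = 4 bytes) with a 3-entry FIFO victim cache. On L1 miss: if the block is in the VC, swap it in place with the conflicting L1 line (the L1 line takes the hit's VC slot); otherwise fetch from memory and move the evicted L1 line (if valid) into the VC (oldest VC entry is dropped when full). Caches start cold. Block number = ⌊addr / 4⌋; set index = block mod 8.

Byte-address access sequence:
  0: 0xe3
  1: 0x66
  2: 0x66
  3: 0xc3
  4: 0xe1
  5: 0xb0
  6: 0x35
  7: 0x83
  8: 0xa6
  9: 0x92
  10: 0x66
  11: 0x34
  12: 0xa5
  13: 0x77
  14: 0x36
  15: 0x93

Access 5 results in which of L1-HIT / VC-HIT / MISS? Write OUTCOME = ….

OUTCOME = MISS

0: 0xe3 (blk 56, set 0) → MISS  vc=[]
1: 0x66 (blk 25, set 1) → MISS  vc=[]
2: 0x66 (blk 25, set 1) → L1-HIT  vc=[]
3: 0xc3 (blk 48, set 0) → MISS  vc=[56]
4: 0xe1 (blk 56, set 0) → VC-HIT  vc=[48]
5: 0xb0 (blk 44, set 4) → MISS  vc=[48]
6: 0x35 (blk 13, set 5) → MISS  vc=[48]
7: 0x83 (blk 32, set 0) → MISS  vc=[48, 56]
8: 0xa6 (blk 41, set 1) → MISS  vc=[48, 56, 25]
9: 0x92 (blk 36, set 4) → MISS  vc=[56, 25, 44]
10: 0x66 (blk 25, set 1) → VC-HIT  vc=[56, 41, 44]
11: 0x34 (blk 13, set 5) → L1-HIT  vc=[56, 41, 44]
12: 0xa5 (blk 41, set 1) → VC-HIT  vc=[56, 25, 44]
13: 0x77 (blk 29, set 5) → MISS  vc=[25, 44, 13]
14: 0x36 (blk 13, set 5) → VC-HIT  vc=[25, 44, 29]
15: 0x93 (blk 36, set 4) → L1-HIT  vc=[25, 44, 29]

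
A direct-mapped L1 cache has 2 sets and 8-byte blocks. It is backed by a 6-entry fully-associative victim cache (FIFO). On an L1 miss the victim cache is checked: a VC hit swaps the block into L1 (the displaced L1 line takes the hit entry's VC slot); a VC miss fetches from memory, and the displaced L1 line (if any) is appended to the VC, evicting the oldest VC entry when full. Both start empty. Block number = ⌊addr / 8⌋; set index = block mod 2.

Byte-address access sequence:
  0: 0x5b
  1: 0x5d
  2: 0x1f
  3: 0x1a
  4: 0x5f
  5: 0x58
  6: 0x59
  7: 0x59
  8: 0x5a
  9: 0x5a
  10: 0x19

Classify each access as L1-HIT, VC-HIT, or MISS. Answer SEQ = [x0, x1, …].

#0 0x5b→b11/s1 MISS; vc=[]
#1 0x5d→b11/s1 L1-HIT; vc=[]
#2 0x1f→b3/s1 MISS; vc=[11]
#3 0x1a→b3/s1 L1-HIT; vc=[11]
#4 0x5f→b11/s1 VC-HIT; vc=[3]
#5 0x58→b11/s1 L1-HIT; vc=[3]
#6 0x59→b11/s1 L1-HIT; vc=[3]
#7 0x59→b11/s1 L1-HIT; vc=[3]
#8 0x5a→b11/s1 L1-HIT; vc=[3]
#9 0x5a→b11/s1 L1-HIT; vc=[3]
#10 0x19→b3/s1 VC-HIT; vc=[11]

SEQ = [MISS, L1-HIT, MISS, L1-HIT, VC-HIT, L1-HIT, L1-HIT, L1-HIT, L1-HIT, L1-HIT, VC-HIT]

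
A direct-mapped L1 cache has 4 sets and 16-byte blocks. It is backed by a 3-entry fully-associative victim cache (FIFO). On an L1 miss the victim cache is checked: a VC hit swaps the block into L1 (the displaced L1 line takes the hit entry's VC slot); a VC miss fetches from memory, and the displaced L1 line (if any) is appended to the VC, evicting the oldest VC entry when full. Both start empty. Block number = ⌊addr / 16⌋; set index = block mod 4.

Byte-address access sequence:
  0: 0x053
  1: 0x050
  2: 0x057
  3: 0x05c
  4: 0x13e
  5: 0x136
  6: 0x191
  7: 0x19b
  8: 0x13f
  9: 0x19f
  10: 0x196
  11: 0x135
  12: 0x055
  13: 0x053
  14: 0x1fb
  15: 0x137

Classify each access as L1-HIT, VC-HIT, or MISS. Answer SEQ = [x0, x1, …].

SEQ = [MISS, L1-HIT, L1-HIT, L1-HIT, MISS, L1-HIT, MISS, L1-HIT, L1-HIT, L1-HIT, L1-HIT, L1-HIT, VC-HIT, L1-HIT, MISS, VC-HIT]

#0 0x53→b5/s1 MISS; vc=[]
#1 0x50→b5/s1 L1-HIT; vc=[]
#2 0x57→b5/s1 L1-HIT; vc=[]
#3 0x5c→b5/s1 L1-HIT; vc=[]
#4 0x13e→b19/s3 MISS; vc=[]
#5 0x136→b19/s3 L1-HIT; vc=[]
#6 0x191→b25/s1 MISS; vc=[5]
#7 0x19b→b25/s1 L1-HIT; vc=[5]
#8 0x13f→b19/s3 L1-HIT; vc=[5]
#9 0x19f→b25/s1 L1-HIT; vc=[5]
#10 0x196→b25/s1 L1-HIT; vc=[5]
#11 0x135→b19/s3 L1-HIT; vc=[5]
#12 0x55→b5/s1 VC-HIT; vc=[25]
#13 0x53→b5/s1 L1-HIT; vc=[25]
#14 0x1fb→b31/s3 MISS; vc=[25,19]
#15 0x137→b19/s3 VC-HIT; vc=[25,31]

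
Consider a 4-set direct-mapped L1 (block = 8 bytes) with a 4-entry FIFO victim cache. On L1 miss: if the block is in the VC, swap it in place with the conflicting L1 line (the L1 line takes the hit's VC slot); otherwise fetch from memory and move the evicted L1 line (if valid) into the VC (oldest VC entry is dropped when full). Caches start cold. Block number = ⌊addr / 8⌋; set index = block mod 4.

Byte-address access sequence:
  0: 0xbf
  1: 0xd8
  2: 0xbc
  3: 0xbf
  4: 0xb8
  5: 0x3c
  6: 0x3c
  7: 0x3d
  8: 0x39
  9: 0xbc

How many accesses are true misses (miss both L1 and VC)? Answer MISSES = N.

#0 0xbf→b23/s3 MISS; vc=[]
#1 0xd8→b27/s3 MISS; vc=[23]
#2 0xbc→b23/s3 VC-HIT; vc=[27]
#3 0xbf→b23/s3 L1-HIT; vc=[27]
#4 0xb8→b23/s3 L1-HIT; vc=[27]
#5 0x3c→b7/s3 MISS; vc=[27,23]
#6 0x3c→b7/s3 L1-HIT; vc=[27,23]
#7 0x3d→b7/s3 L1-HIT; vc=[27,23]
#8 0x39→b7/s3 L1-HIT; vc=[27,23]
#9 0xbc→b23/s3 VC-HIT; vc=[27,7]

MISSES = 3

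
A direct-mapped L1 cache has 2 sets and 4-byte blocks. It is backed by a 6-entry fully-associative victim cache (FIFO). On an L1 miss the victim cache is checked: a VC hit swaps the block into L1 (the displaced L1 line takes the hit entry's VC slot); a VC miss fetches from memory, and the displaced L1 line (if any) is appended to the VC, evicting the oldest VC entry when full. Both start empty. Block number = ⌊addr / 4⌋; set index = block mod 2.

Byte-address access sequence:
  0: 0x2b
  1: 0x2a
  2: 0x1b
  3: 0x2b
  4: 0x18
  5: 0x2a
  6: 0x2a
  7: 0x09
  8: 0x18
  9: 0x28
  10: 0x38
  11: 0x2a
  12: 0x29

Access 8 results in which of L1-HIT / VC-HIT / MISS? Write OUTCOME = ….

OUTCOME = VC-HIT

  [0] addr=0x2b blk=10 s=0: MISS | VC []
  [1] addr=0x2a blk=10 s=0: L1-HIT | VC []
  [2] addr=0x1b blk=6 s=0: MISS | VC [10]
  [3] addr=0x2b blk=10 s=0: VC-HIT | VC [6]
  [4] addr=0x18 blk=6 s=0: VC-HIT | VC [10]
  [5] addr=0x2a blk=10 s=0: VC-HIT | VC [6]
  [6] addr=0x2a blk=10 s=0: L1-HIT | VC [6]
  [7] addr=0x9 blk=2 s=0: MISS | VC [6, 10]
  [8] addr=0x18 blk=6 s=0: VC-HIT | VC [2, 10]
  [9] addr=0x28 blk=10 s=0: VC-HIT | VC [2, 6]
  [10] addr=0x38 blk=14 s=0: MISS | VC [2, 6, 10]
  [11] addr=0x2a blk=10 s=0: VC-HIT | VC [2, 6, 14]
  [12] addr=0x29 blk=10 s=0: L1-HIT | VC [2, 6, 14]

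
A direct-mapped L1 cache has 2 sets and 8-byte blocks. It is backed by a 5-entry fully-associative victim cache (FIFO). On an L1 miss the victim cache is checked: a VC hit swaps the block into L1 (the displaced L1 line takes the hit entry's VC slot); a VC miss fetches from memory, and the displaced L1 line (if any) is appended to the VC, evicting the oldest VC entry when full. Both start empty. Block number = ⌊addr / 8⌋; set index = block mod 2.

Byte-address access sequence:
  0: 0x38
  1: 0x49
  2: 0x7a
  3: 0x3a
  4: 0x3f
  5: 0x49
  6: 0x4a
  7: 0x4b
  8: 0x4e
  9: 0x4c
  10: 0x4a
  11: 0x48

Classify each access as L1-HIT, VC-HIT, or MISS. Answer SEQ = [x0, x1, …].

SEQ = [MISS, MISS, MISS, VC-HIT, L1-HIT, VC-HIT, L1-HIT, L1-HIT, L1-HIT, L1-HIT, L1-HIT, L1-HIT]

0: 0x38 (blk 7, set 1) → MISS  vc=[]
1: 0x49 (blk 9, set 1) → MISS  vc=[7]
2: 0x7a (blk 15, set 1) → MISS  vc=[7, 9]
3: 0x3a (blk 7, set 1) → VC-HIT  vc=[15, 9]
4: 0x3f (blk 7, set 1) → L1-HIT  vc=[15, 9]
5: 0x49 (blk 9, set 1) → VC-HIT  vc=[15, 7]
6: 0x4a (blk 9, set 1) → L1-HIT  vc=[15, 7]
7: 0x4b (blk 9, set 1) → L1-HIT  vc=[15, 7]
8: 0x4e (blk 9, set 1) → L1-HIT  vc=[15, 7]
9: 0x4c (blk 9, set 1) → L1-HIT  vc=[15, 7]
10: 0x4a (blk 9, set 1) → L1-HIT  vc=[15, 7]
11: 0x48 (blk 9, set 1) → L1-HIT  vc=[15, 7]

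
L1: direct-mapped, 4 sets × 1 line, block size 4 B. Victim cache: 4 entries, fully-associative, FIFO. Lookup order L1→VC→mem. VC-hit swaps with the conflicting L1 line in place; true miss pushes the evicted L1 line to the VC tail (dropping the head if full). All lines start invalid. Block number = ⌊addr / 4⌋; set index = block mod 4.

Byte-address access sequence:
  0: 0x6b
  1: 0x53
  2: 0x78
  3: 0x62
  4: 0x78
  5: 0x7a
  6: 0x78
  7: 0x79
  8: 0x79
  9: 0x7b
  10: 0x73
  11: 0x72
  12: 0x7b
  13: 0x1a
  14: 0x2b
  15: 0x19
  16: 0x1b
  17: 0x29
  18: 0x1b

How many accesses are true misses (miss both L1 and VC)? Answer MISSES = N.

MISSES = 7

0: 0x6b (blk 26, set 2) → MISS  vc=[]
1: 0x53 (blk 20, set 0) → MISS  vc=[]
2: 0x78 (blk 30, set 2) → MISS  vc=[26]
3: 0x62 (blk 24, set 0) → MISS  vc=[26, 20]
4: 0x78 (blk 30, set 2) → L1-HIT  vc=[26, 20]
5: 0x7a (blk 30, set 2) → L1-HIT  vc=[26, 20]
6: 0x78 (blk 30, set 2) → L1-HIT  vc=[26, 20]
7: 0x79 (blk 30, set 2) → L1-HIT  vc=[26, 20]
8: 0x79 (blk 30, set 2) → L1-HIT  vc=[26, 20]
9: 0x7b (blk 30, set 2) → L1-HIT  vc=[26, 20]
10: 0x73 (blk 28, set 0) → MISS  vc=[26, 20, 24]
11: 0x72 (blk 28, set 0) → L1-HIT  vc=[26, 20, 24]
12: 0x7b (blk 30, set 2) → L1-HIT  vc=[26, 20, 24]
13: 0x1a (blk 6, set 2) → MISS  vc=[26, 20, 24, 30]
14: 0x2b (blk 10, set 2) → MISS  vc=[20, 24, 30, 6]
15: 0x19 (blk 6, set 2) → VC-HIT  vc=[20, 24, 30, 10]
16: 0x1b (blk 6, set 2) → L1-HIT  vc=[20, 24, 30, 10]
17: 0x29 (blk 10, set 2) → VC-HIT  vc=[20, 24, 30, 6]
18: 0x1b (blk 6, set 2) → VC-HIT  vc=[20, 24, 30, 10]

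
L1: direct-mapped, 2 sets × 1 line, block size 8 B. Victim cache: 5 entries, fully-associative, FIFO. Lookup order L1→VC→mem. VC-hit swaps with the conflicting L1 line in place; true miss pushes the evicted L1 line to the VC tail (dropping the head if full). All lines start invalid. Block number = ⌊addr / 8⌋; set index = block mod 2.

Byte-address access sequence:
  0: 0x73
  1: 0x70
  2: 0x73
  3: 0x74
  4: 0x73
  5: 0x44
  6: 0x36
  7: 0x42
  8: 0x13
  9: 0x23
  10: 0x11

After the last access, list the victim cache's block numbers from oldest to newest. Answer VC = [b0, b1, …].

#0 0x73→b14/s0 MISS; vc=[]
#1 0x70→b14/s0 L1-HIT; vc=[]
#2 0x73→b14/s0 L1-HIT; vc=[]
#3 0x74→b14/s0 L1-HIT; vc=[]
#4 0x73→b14/s0 L1-HIT; vc=[]
#5 0x44→b8/s0 MISS; vc=[14]
#6 0x36→b6/s0 MISS; vc=[14,8]
#7 0x42→b8/s0 VC-HIT; vc=[14,6]
#8 0x13→b2/s0 MISS; vc=[14,6,8]
#9 0x23→b4/s0 MISS; vc=[14,6,8,2]
#10 0x11→b2/s0 VC-HIT; vc=[14,6,8,4]

VC = [14, 6, 8, 4]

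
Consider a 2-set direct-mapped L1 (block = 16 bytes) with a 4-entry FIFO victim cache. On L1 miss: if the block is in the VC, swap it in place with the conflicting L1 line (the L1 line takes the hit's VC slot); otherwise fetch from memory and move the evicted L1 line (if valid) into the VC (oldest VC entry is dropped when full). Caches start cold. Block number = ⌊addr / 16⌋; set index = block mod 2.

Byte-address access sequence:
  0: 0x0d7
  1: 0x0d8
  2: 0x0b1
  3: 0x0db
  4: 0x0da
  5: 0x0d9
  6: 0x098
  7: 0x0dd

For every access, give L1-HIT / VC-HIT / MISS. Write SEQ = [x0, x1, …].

  [0] addr=0xd7 blk=13 s=1: MISS | VC []
  [1] addr=0xd8 blk=13 s=1: L1-HIT | VC []
  [2] addr=0xb1 blk=11 s=1: MISS | VC [13]
  [3] addr=0xdb blk=13 s=1: VC-HIT | VC [11]
  [4] addr=0xda blk=13 s=1: L1-HIT | VC [11]
  [5] addr=0xd9 blk=13 s=1: L1-HIT | VC [11]
  [6] addr=0x98 blk=9 s=1: MISS | VC [11, 13]
  [7] addr=0xdd blk=13 s=1: VC-HIT | VC [11, 9]

SEQ = [MISS, L1-HIT, MISS, VC-HIT, L1-HIT, L1-HIT, MISS, VC-HIT]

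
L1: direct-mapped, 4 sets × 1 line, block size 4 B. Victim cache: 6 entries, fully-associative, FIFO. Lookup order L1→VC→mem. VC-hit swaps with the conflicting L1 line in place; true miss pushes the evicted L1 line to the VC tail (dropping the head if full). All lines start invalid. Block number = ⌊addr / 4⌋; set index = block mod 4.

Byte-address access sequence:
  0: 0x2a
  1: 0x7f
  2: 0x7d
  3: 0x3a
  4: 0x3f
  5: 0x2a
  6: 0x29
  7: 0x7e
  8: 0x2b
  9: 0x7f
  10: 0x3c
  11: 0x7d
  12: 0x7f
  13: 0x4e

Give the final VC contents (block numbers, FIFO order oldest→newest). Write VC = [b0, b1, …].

VC = [14, 15, 31]

#0 0x2a→b10/s2 MISS; vc=[]
#1 0x7f→b31/s3 MISS; vc=[]
#2 0x7d→b31/s3 L1-HIT; vc=[]
#3 0x3a→b14/s2 MISS; vc=[10]
#4 0x3f→b15/s3 MISS; vc=[10,31]
#5 0x2a→b10/s2 VC-HIT; vc=[14,31]
#6 0x29→b10/s2 L1-HIT; vc=[14,31]
#7 0x7e→b31/s3 VC-HIT; vc=[14,15]
#8 0x2b→b10/s2 L1-HIT; vc=[14,15]
#9 0x7f→b31/s3 L1-HIT; vc=[14,15]
#10 0x3c→b15/s3 VC-HIT; vc=[14,31]
#11 0x7d→b31/s3 VC-HIT; vc=[14,15]
#12 0x7f→b31/s3 L1-HIT; vc=[14,15]
#13 0x4e→b19/s3 MISS; vc=[14,15,31]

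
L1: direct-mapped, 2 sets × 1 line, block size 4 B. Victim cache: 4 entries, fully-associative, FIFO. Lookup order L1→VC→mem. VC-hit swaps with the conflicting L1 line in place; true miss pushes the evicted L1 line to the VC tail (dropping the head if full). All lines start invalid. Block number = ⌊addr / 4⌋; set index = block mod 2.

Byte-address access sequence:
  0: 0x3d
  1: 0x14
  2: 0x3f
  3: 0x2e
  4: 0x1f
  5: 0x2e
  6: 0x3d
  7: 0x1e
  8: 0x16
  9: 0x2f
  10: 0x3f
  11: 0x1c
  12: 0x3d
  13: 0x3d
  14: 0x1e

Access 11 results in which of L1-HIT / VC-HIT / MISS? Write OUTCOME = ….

0: 0x3d (blk 15, set 1) → MISS  vc=[]
1: 0x14 (blk 5, set 1) → MISS  vc=[15]
2: 0x3f (blk 15, set 1) → VC-HIT  vc=[5]
3: 0x2e (blk 11, set 1) → MISS  vc=[5, 15]
4: 0x1f (blk 7, set 1) → MISS  vc=[5, 15, 11]
5: 0x2e (blk 11, set 1) → VC-HIT  vc=[5, 15, 7]
6: 0x3d (blk 15, set 1) → VC-HIT  vc=[5, 11, 7]
7: 0x1e (blk 7, set 1) → VC-HIT  vc=[5, 11, 15]
8: 0x16 (blk 5, set 1) → VC-HIT  vc=[7, 11, 15]
9: 0x2f (blk 11, set 1) → VC-HIT  vc=[7, 5, 15]
10: 0x3f (blk 15, set 1) → VC-HIT  vc=[7, 5, 11]
11: 0x1c (blk 7, set 1) → VC-HIT  vc=[15, 5, 11]
12: 0x3d (blk 15, set 1) → VC-HIT  vc=[7, 5, 11]
13: 0x3d (blk 15, set 1) → L1-HIT  vc=[7, 5, 11]
14: 0x1e (blk 7, set 1) → VC-HIT  vc=[15, 5, 11]

OUTCOME = VC-HIT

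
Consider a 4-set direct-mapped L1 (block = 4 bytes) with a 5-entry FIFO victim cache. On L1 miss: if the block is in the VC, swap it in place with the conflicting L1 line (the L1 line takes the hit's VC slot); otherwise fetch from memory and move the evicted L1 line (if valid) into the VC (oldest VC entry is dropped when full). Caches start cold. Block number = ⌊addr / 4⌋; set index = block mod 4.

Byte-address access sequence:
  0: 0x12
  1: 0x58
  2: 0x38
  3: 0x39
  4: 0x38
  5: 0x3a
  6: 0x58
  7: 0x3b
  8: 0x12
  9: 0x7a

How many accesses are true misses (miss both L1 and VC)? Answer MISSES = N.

0: 0x12 (blk 4, set 0) → MISS  vc=[]
1: 0x58 (blk 22, set 2) → MISS  vc=[]
2: 0x38 (blk 14, set 2) → MISS  vc=[22]
3: 0x39 (blk 14, set 2) → L1-HIT  vc=[22]
4: 0x38 (blk 14, set 2) → L1-HIT  vc=[22]
5: 0x3a (blk 14, set 2) → L1-HIT  vc=[22]
6: 0x58 (blk 22, set 2) → VC-HIT  vc=[14]
7: 0x3b (blk 14, set 2) → VC-HIT  vc=[22]
8: 0x12 (blk 4, set 0) → L1-HIT  vc=[22]
9: 0x7a (blk 30, set 2) → MISS  vc=[22, 14]

MISSES = 4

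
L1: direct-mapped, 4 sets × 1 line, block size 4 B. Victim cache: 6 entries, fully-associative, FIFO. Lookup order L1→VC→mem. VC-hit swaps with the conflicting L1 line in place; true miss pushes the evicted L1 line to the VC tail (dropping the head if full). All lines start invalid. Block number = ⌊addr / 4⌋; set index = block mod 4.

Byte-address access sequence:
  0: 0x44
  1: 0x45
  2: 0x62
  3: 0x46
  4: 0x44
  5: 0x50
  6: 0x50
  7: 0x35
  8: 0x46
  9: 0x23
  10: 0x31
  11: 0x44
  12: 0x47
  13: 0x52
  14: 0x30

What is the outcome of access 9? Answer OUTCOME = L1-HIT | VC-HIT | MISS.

0: 0x44 (blk 17, set 1) → MISS  vc=[]
1: 0x45 (blk 17, set 1) → L1-HIT  vc=[]
2: 0x62 (blk 24, set 0) → MISS  vc=[]
3: 0x46 (blk 17, set 1) → L1-HIT  vc=[]
4: 0x44 (blk 17, set 1) → L1-HIT  vc=[]
5: 0x50 (blk 20, set 0) → MISS  vc=[24]
6: 0x50 (blk 20, set 0) → L1-HIT  vc=[24]
7: 0x35 (blk 13, set 1) → MISS  vc=[24, 17]
8: 0x46 (blk 17, set 1) → VC-HIT  vc=[24, 13]
9: 0x23 (blk 8, set 0) → MISS  vc=[24, 13, 20]
10: 0x31 (blk 12, set 0) → MISS  vc=[24, 13, 20, 8]
11: 0x44 (blk 17, set 1) → L1-HIT  vc=[24, 13, 20, 8]
12: 0x47 (blk 17, set 1) → L1-HIT  vc=[24, 13, 20, 8]
13: 0x52 (blk 20, set 0) → VC-HIT  vc=[24, 13, 12, 8]
14: 0x30 (blk 12, set 0) → VC-HIT  vc=[24, 13, 20, 8]

OUTCOME = MISS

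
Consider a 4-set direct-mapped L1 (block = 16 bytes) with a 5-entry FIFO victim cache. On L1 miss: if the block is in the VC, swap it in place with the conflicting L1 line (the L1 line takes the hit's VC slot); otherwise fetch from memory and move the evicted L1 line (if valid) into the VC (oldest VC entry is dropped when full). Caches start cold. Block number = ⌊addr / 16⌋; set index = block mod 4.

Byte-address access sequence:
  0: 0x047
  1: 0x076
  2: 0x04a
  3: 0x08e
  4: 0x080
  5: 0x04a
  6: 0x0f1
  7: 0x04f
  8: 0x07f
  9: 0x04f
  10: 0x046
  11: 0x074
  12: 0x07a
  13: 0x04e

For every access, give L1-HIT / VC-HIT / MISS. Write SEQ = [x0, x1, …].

SEQ = [MISS, MISS, L1-HIT, MISS, L1-HIT, VC-HIT, MISS, L1-HIT, VC-HIT, L1-HIT, L1-HIT, L1-HIT, L1-HIT, L1-HIT]

#0 0x47→b4/s0 MISS; vc=[]
#1 0x76→b7/s3 MISS; vc=[]
#2 0x4a→b4/s0 L1-HIT; vc=[]
#3 0x8e→b8/s0 MISS; vc=[4]
#4 0x80→b8/s0 L1-HIT; vc=[4]
#5 0x4a→b4/s0 VC-HIT; vc=[8]
#6 0xf1→b15/s3 MISS; vc=[8,7]
#7 0x4f→b4/s0 L1-HIT; vc=[8,7]
#8 0x7f→b7/s3 VC-HIT; vc=[8,15]
#9 0x4f→b4/s0 L1-HIT; vc=[8,15]
#10 0x46→b4/s0 L1-HIT; vc=[8,15]
#11 0x74→b7/s3 L1-HIT; vc=[8,15]
#12 0x7a→b7/s3 L1-HIT; vc=[8,15]
#13 0x4e→b4/s0 L1-HIT; vc=[8,15]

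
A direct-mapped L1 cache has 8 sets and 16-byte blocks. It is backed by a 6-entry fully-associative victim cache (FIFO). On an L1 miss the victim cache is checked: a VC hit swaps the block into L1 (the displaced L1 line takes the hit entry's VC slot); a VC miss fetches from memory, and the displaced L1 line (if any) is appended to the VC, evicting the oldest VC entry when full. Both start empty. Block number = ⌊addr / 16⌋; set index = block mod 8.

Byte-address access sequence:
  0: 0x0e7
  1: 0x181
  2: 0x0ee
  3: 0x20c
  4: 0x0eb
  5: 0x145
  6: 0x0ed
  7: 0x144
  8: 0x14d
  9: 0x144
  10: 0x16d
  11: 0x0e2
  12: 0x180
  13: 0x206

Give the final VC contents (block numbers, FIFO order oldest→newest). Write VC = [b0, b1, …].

0: 0xe7 (blk 14, set 6) → MISS  vc=[]
1: 0x181 (blk 24, set 0) → MISS  vc=[]
2: 0xee (blk 14, set 6) → L1-HIT  vc=[]
3: 0x20c (blk 32, set 0) → MISS  vc=[24]
4: 0xeb (blk 14, set 6) → L1-HIT  vc=[24]
5: 0x145 (blk 20, set 4) → MISS  vc=[24]
6: 0xed (blk 14, set 6) → L1-HIT  vc=[24]
7: 0x144 (blk 20, set 4) → L1-HIT  vc=[24]
8: 0x14d (blk 20, set 4) → L1-HIT  vc=[24]
9: 0x144 (blk 20, set 4) → L1-HIT  vc=[24]
10: 0x16d (blk 22, set 6) → MISS  vc=[24, 14]
11: 0xe2 (blk 14, set 6) → VC-HIT  vc=[24, 22]
12: 0x180 (blk 24, set 0) → VC-HIT  vc=[32, 22]
13: 0x206 (blk 32, set 0) → VC-HIT  vc=[24, 22]

VC = [24, 22]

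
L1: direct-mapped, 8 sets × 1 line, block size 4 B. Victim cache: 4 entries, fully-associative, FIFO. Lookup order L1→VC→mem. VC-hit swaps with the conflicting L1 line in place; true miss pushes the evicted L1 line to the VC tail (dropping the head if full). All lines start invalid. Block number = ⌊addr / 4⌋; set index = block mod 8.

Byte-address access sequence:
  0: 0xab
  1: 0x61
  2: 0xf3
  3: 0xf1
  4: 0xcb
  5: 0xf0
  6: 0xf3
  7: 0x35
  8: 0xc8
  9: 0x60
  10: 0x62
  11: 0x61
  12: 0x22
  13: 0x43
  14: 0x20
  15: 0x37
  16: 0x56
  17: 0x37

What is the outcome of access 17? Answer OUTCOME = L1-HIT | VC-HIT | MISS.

OUTCOME = VC-HIT

0: 0xab (blk 42, set 2) → MISS  vc=[]
1: 0x61 (blk 24, set 0) → MISS  vc=[]
2: 0xf3 (blk 60, set 4) → MISS  vc=[]
3: 0xf1 (blk 60, set 4) → L1-HIT  vc=[]
4: 0xcb (blk 50, set 2) → MISS  vc=[42]
5: 0xf0 (blk 60, set 4) → L1-HIT  vc=[42]
6: 0xf3 (blk 60, set 4) → L1-HIT  vc=[42]
7: 0x35 (blk 13, set 5) → MISS  vc=[42]
8: 0xc8 (blk 50, set 2) → L1-HIT  vc=[42]
9: 0x60 (blk 24, set 0) → L1-HIT  vc=[42]
10: 0x62 (blk 24, set 0) → L1-HIT  vc=[42]
11: 0x61 (blk 24, set 0) → L1-HIT  vc=[42]
12: 0x22 (blk 8, set 0) → MISS  vc=[42, 24]
13: 0x43 (blk 16, set 0) → MISS  vc=[42, 24, 8]
14: 0x20 (blk 8, set 0) → VC-HIT  vc=[42, 24, 16]
15: 0x37 (blk 13, set 5) → L1-HIT  vc=[42, 24, 16]
16: 0x56 (blk 21, set 5) → MISS  vc=[42, 24, 16, 13]
17: 0x37 (blk 13, set 5) → VC-HIT  vc=[42, 24, 16, 21]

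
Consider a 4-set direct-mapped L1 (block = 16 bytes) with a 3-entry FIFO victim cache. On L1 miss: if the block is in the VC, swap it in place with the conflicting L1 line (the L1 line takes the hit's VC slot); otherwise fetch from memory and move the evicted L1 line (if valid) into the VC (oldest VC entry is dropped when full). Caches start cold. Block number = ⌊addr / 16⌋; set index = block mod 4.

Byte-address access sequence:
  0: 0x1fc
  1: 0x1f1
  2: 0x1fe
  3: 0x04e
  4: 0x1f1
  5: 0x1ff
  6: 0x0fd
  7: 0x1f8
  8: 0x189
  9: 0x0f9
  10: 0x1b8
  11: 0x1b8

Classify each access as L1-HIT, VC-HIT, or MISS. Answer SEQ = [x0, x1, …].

SEQ = [MISS, L1-HIT, L1-HIT, MISS, L1-HIT, L1-HIT, MISS, VC-HIT, MISS, VC-HIT, MISS, L1-HIT]

  [0] addr=0x1fc blk=31 s=3: MISS | VC []
  [1] addr=0x1f1 blk=31 s=3: L1-HIT | VC []
  [2] addr=0x1fe blk=31 s=3: L1-HIT | VC []
  [3] addr=0x4e blk=4 s=0: MISS | VC []
  [4] addr=0x1f1 blk=31 s=3: L1-HIT | VC []
  [5] addr=0x1ff blk=31 s=3: L1-HIT | VC []
  [6] addr=0xfd blk=15 s=3: MISS | VC [31]
  [7] addr=0x1f8 blk=31 s=3: VC-HIT | VC [15]
  [8] addr=0x189 blk=24 s=0: MISS | VC [15, 4]
  [9] addr=0xf9 blk=15 s=3: VC-HIT | VC [31, 4]
  [10] addr=0x1b8 blk=27 s=3: MISS | VC [31, 4, 15]
  [11] addr=0x1b8 blk=27 s=3: L1-HIT | VC [31, 4, 15]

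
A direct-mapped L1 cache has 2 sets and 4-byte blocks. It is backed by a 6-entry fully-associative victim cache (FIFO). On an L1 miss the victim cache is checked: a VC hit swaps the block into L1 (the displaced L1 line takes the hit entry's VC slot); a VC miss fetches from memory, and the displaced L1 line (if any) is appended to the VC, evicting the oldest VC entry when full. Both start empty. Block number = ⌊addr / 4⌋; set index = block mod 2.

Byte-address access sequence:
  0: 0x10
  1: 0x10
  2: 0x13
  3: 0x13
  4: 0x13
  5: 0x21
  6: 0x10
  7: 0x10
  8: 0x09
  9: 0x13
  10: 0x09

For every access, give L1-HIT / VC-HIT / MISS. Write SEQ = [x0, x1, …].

SEQ = [MISS, L1-HIT, L1-HIT, L1-HIT, L1-HIT, MISS, VC-HIT, L1-HIT, MISS, VC-HIT, VC-HIT]

#0 0x10→b4/s0 MISS; vc=[]
#1 0x10→b4/s0 L1-HIT; vc=[]
#2 0x13→b4/s0 L1-HIT; vc=[]
#3 0x13→b4/s0 L1-HIT; vc=[]
#4 0x13→b4/s0 L1-HIT; vc=[]
#5 0x21→b8/s0 MISS; vc=[4]
#6 0x10→b4/s0 VC-HIT; vc=[8]
#7 0x10→b4/s0 L1-HIT; vc=[8]
#8 0x9→b2/s0 MISS; vc=[8,4]
#9 0x13→b4/s0 VC-HIT; vc=[8,2]
#10 0x9→b2/s0 VC-HIT; vc=[8,4]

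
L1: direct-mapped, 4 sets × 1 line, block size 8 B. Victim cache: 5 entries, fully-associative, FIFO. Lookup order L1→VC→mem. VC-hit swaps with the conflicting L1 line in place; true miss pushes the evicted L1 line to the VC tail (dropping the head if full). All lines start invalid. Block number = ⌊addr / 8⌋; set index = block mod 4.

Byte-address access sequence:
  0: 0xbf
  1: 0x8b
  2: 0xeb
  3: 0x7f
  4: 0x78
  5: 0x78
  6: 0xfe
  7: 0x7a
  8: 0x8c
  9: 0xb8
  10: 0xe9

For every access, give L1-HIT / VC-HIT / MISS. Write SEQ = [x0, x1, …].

0: 0xbf (blk 23, set 3) → MISS  vc=[]
1: 0x8b (blk 17, set 1) → MISS  vc=[]
2: 0xeb (blk 29, set 1) → MISS  vc=[17]
3: 0x7f (blk 15, set 3) → MISS  vc=[17, 23]
4: 0x78 (blk 15, set 3) → L1-HIT  vc=[17, 23]
5: 0x78 (blk 15, set 3) → L1-HIT  vc=[17, 23]
6: 0xfe (blk 31, set 3) → MISS  vc=[17, 23, 15]
7: 0x7a (blk 15, set 3) → VC-HIT  vc=[17, 23, 31]
8: 0x8c (blk 17, set 1) → VC-HIT  vc=[29, 23, 31]
9: 0xb8 (blk 23, set 3) → VC-HIT  vc=[29, 15, 31]
10: 0xe9 (blk 29, set 1) → VC-HIT  vc=[17, 15, 31]

SEQ = [MISS, MISS, MISS, MISS, L1-HIT, L1-HIT, MISS, VC-HIT, VC-HIT, VC-HIT, VC-HIT]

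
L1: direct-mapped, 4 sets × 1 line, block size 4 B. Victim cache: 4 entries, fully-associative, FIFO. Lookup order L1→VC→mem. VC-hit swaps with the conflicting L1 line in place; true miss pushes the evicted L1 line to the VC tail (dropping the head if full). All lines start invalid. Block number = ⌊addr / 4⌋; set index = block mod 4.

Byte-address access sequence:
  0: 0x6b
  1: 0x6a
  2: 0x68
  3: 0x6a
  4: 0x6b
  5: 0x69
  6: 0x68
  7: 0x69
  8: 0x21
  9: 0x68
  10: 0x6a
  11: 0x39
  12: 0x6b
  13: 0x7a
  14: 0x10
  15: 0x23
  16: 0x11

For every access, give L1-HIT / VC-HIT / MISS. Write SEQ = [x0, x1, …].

SEQ = [MISS, L1-HIT, L1-HIT, L1-HIT, L1-HIT, L1-HIT, L1-HIT, L1-HIT, MISS, L1-HIT, L1-HIT, MISS, VC-HIT, MISS, MISS, VC-HIT, VC-HIT]

#0 0x6b→b26/s2 MISS; vc=[]
#1 0x6a→b26/s2 L1-HIT; vc=[]
#2 0x68→b26/s2 L1-HIT; vc=[]
#3 0x6a→b26/s2 L1-HIT; vc=[]
#4 0x6b→b26/s2 L1-HIT; vc=[]
#5 0x69→b26/s2 L1-HIT; vc=[]
#6 0x68→b26/s2 L1-HIT; vc=[]
#7 0x69→b26/s2 L1-HIT; vc=[]
#8 0x21→b8/s0 MISS; vc=[]
#9 0x68→b26/s2 L1-HIT; vc=[]
#10 0x6a→b26/s2 L1-HIT; vc=[]
#11 0x39→b14/s2 MISS; vc=[26]
#12 0x6b→b26/s2 VC-HIT; vc=[14]
#13 0x7a→b30/s2 MISS; vc=[14,26]
#14 0x10→b4/s0 MISS; vc=[14,26,8]
#15 0x23→b8/s0 VC-HIT; vc=[14,26,4]
#16 0x11→b4/s0 VC-HIT; vc=[14,26,8]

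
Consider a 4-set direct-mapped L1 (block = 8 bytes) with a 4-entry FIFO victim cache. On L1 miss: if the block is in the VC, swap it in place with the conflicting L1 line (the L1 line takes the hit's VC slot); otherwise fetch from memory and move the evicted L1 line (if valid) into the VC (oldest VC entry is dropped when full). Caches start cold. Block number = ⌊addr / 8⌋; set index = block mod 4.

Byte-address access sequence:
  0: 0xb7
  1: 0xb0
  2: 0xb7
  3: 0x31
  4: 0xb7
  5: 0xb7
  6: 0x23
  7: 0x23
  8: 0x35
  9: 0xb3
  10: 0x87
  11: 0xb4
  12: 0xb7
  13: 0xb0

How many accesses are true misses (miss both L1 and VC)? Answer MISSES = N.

MISSES = 4

#0 0xb7→b22/s2 MISS; vc=[]
#1 0xb0→b22/s2 L1-HIT; vc=[]
#2 0xb7→b22/s2 L1-HIT; vc=[]
#3 0x31→b6/s2 MISS; vc=[22]
#4 0xb7→b22/s2 VC-HIT; vc=[6]
#5 0xb7→b22/s2 L1-HIT; vc=[6]
#6 0x23→b4/s0 MISS; vc=[6]
#7 0x23→b4/s0 L1-HIT; vc=[6]
#8 0x35→b6/s2 VC-HIT; vc=[22]
#9 0xb3→b22/s2 VC-HIT; vc=[6]
#10 0x87→b16/s0 MISS; vc=[6,4]
#11 0xb4→b22/s2 L1-HIT; vc=[6,4]
#12 0xb7→b22/s2 L1-HIT; vc=[6,4]
#13 0xb0→b22/s2 L1-HIT; vc=[6,4]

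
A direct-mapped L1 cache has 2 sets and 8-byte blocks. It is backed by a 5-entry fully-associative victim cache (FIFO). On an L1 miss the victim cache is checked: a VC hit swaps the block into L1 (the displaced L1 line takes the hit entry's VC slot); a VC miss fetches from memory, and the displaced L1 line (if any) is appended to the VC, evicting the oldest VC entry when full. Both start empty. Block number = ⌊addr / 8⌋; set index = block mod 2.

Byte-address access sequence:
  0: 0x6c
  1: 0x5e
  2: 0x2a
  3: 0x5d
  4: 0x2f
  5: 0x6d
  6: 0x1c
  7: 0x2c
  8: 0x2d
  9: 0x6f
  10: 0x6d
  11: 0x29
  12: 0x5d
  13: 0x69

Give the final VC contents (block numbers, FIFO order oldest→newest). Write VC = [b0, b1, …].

  [0] addr=0x6c blk=13 s=1: MISS | VC []
  [1] addr=0x5e blk=11 s=1: MISS | VC [13]
  [2] addr=0x2a blk=5 s=1: MISS | VC [13, 11]
  [3] addr=0x5d blk=11 s=1: VC-HIT | VC [13, 5]
  [4] addr=0x2f blk=5 s=1: VC-HIT | VC [13, 11]
  [5] addr=0x6d blk=13 s=1: VC-HIT | VC [5, 11]
  [6] addr=0x1c blk=3 s=1: MISS | VC [5, 11, 13]
  [7] addr=0x2c blk=5 s=1: VC-HIT | VC [3, 11, 13]
  [8] addr=0x2d blk=5 s=1: L1-HIT | VC [3, 11, 13]
  [9] addr=0x6f blk=13 s=1: VC-HIT | VC [3, 11, 5]
  [10] addr=0x6d blk=13 s=1: L1-HIT | VC [3, 11, 5]
  [11] addr=0x29 blk=5 s=1: VC-HIT | VC [3, 11, 13]
  [12] addr=0x5d blk=11 s=1: VC-HIT | VC [3, 5, 13]
  [13] addr=0x69 blk=13 s=1: VC-HIT | VC [3, 5, 11]

VC = [3, 5, 11]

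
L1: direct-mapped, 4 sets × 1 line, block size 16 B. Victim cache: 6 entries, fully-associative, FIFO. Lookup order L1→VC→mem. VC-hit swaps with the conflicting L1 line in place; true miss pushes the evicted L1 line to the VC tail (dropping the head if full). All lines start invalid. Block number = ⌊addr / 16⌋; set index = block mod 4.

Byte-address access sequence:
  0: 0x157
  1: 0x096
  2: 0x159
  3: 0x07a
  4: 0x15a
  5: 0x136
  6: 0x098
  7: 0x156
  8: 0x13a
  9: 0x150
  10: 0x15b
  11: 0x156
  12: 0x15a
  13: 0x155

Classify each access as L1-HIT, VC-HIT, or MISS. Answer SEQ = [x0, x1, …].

SEQ = [MISS, MISS, VC-HIT, MISS, L1-HIT, MISS, VC-HIT, VC-HIT, L1-HIT, L1-HIT, L1-HIT, L1-HIT, L1-HIT, L1-HIT]

0: 0x157 (blk 21, set 1) → MISS  vc=[]
1: 0x96 (blk 9, set 1) → MISS  vc=[21]
2: 0x159 (blk 21, set 1) → VC-HIT  vc=[9]
3: 0x7a (blk 7, set 3) → MISS  vc=[9]
4: 0x15a (blk 21, set 1) → L1-HIT  vc=[9]
5: 0x136 (blk 19, set 3) → MISS  vc=[9, 7]
6: 0x98 (blk 9, set 1) → VC-HIT  vc=[21, 7]
7: 0x156 (blk 21, set 1) → VC-HIT  vc=[9, 7]
8: 0x13a (blk 19, set 3) → L1-HIT  vc=[9, 7]
9: 0x150 (blk 21, set 1) → L1-HIT  vc=[9, 7]
10: 0x15b (blk 21, set 1) → L1-HIT  vc=[9, 7]
11: 0x156 (blk 21, set 1) → L1-HIT  vc=[9, 7]
12: 0x15a (blk 21, set 1) → L1-HIT  vc=[9, 7]
13: 0x155 (blk 21, set 1) → L1-HIT  vc=[9, 7]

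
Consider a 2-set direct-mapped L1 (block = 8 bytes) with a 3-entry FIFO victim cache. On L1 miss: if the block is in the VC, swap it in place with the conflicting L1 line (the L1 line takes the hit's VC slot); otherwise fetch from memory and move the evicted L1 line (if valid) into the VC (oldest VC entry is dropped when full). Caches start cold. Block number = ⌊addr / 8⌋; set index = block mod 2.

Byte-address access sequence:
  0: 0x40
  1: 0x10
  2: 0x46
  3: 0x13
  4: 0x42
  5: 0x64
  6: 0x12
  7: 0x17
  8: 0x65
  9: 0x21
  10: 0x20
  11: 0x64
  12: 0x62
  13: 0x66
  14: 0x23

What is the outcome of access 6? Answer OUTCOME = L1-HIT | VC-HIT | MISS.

OUTCOME = VC-HIT

0: 0x40 (blk 8, set 0) → MISS  vc=[]
1: 0x10 (blk 2, set 0) → MISS  vc=[8]
2: 0x46 (blk 8, set 0) → VC-HIT  vc=[2]
3: 0x13 (blk 2, set 0) → VC-HIT  vc=[8]
4: 0x42 (blk 8, set 0) → VC-HIT  vc=[2]
5: 0x64 (blk 12, set 0) → MISS  vc=[2, 8]
6: 0x12 (blk 2, set 0) → VC-HIT  vc=[12, 8]
7: 0x17 (blk 2, set 0) → L1-HIT  vc=[12, 8]
8: 0x65 (blk 12, set 0) → VC-HIT  vc=[2, 8]
9: 0x21 (blk 4, set 0) → MISS  vc=[2, 8, 12]
10: 0x20 (blk 4, set 0) → L1-HIT  vc=[2, 8, 12]
11: 0x64 (blk 12, set 0) → VC-HIT  vc=[2, 8, 4]
12: 0x62 (blk 12, set 0) → L1-HIT  vc=[2, 8, 4]
13: 0x66 (blk 12, set 0) → L1-HIT  vc=[2, 8, 4]
14: 0x23 (blk 4, set 0) → VC-HIT  vc=[2, 8, 12]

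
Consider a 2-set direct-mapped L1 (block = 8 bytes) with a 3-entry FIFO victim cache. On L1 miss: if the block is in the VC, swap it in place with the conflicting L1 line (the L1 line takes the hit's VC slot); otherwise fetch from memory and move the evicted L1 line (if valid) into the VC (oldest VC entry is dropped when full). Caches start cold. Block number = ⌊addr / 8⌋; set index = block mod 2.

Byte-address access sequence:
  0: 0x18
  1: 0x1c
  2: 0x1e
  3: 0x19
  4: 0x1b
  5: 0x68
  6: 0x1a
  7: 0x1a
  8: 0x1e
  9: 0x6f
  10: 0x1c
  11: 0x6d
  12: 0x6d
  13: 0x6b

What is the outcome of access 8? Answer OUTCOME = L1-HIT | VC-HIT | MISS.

#0 0x18→b3/s1 MISS; vc=[]
#1 0x1c→b3/s1 L1-HIT; vc=[]
#2 0x1e→b3/s1 L1-HIT; vc=[]
#3 0x19→b3/s1 L1-HIT; vc=[]
#4 0x1b→b3/s1 L1-HIT; vc=[]
#5 0x68→b13/s1 MISS; vc=[3]
#6 0x1a→b3/s1 VC-HIT; vc=[13]
#7 0x1a→b3/s1 L1-HIT; vc=[13]
#8 0x1e→b3/s1 L1-HIT; vc=[13]
#9 0x6f→b13/s1 VC-HIT; vc=[3]
#10 0x1c→b3/s1 VC-HIT; vc=[13]
#11 0x6d→b13/s1 VC-HIT; vc=[3]
#12 0x6d→b13/s1 L1-HIT; vc=[3]
#13 0x6b→b13/s1 L1-HIT; vc=[3]

OUTCOME = L1-HIT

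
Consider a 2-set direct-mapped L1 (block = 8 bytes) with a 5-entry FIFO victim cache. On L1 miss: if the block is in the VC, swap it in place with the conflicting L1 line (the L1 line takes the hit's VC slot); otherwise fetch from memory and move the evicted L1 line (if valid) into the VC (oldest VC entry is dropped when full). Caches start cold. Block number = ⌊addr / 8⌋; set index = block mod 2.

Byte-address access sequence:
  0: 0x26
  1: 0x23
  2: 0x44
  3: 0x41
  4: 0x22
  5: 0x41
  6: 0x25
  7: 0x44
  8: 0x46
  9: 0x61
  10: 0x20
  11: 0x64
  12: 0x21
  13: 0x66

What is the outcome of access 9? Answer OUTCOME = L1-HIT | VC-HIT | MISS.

OUTCOME = MISS

#0 0x26→b4/s0 MISS; vc=[]
#1 0x23→b4/s0 L1-HIT; vc=[]
#2 0x44→b8/s0 MISS; vc=[4]
#3 0x41→b8/s0 L1-HIT; vc=[4]
#4 0x22→b4/s0 VC-HIT; vc=[8]
#5 0x41→b8/s0 VC-HIT; vc=[4]
#6 0x25→b4/s0 VC-HIT; vc=[8]
#7 0x44→b8/s0 VC-HIT; vc=[4]
#8 0x46→b8/s0 L1-HIT; vc=[4]
#9 0x61→b12/s0 MISS; vc=[4,8]
#10 0x20→b4/s0 VC-HIT; vc=[12,8]
#11 0x64→b12/s0 VC-HIT; vc=[4,8]
#12 0x21→b4/s0 VC-HIT; vc=[12,8]
#13 0x66→b12/s0 VC-HIT; vc=[4,8]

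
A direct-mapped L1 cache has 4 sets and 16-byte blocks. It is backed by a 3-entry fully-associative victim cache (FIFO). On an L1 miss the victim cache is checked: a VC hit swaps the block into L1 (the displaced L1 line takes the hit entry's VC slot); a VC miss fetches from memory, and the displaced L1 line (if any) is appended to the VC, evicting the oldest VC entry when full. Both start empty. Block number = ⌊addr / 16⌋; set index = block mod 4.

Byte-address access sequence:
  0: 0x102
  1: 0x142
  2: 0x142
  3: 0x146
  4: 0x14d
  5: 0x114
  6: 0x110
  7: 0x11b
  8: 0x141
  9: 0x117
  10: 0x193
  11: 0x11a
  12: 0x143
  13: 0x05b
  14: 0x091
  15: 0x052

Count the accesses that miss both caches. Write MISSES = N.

  [0] addr=0x102 blk=16 s=0: MISS | VC []
  [1] addr=0x142 blk=20 s=0: MISS | VC [16]
  [2] addr=0x142 blk=20 s=0: L1-HIT | VC [16]
  [3] addr=0x146 blk=20 s=0: L1-HIT | VC [16]
  [4] addr=0x14d blk=20 s=0: L1-HIT | VC [16]
  [5] addr=0x114 blk=17 s=1: MISS | VC [16]
  [6] addr=0x110 blk=17 s=1: L1-HIT | VC [16]
  [7] addr=0x11b blk=17 s=1: L1-HIT | VC [16]
  [8] addr=0x141 blk=20 s=0: L1-HIT | VC [16]
  [9] addr=0x117 blk=17 s=1: L1-HIT | VC [16]
  [10] addr=0x193 blk=25 s=1: MISS | VC [16, 17]
  [11] addr=0x11a blk=17 s=1: VC-HIT | VC [16, 25]
  [12] addr=0x143 blk=20 s=0: L1-HIT | VC [16, 25]
  [13] addr=0x5b blk=5 s=1: MISS | VC [16, 25, 17]
  [14] addr=0x91 blk=9 s=1: MISS | VC [25, 17, 5]
  [15] addr=0x52 blk=5 s=1: VC-HIT | VC [25, 17, 9]

MISSES = 6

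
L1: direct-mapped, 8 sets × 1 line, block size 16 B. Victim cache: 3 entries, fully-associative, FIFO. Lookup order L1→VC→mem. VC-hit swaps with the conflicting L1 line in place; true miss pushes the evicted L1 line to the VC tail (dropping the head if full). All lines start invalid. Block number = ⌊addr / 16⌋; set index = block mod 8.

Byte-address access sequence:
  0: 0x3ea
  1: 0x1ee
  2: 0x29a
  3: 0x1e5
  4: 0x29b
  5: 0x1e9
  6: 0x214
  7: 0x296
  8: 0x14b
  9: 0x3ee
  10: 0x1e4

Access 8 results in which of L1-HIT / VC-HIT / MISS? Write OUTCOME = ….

  [0] addr=0x3ea blk=62 s=6: MISS | VC []
  [1] addr=0x1ee blk=30 s=6: MISS | VC [62]
  [2] addr=0x29a blk=41 s=1: MISS | VC [62]
  [3] addr=0x1e5 blk=30 s=6: L1-HIT | VC [62]
  [4] addr=0x29b blk=41 s=1: L1-HIT | VC [62]
  [5] addr=0x1e9 blk=30 s=6: L1-HIT | VC [62]
  [6] addr=0x214 blk=33 s=1: MISS | VC [62, 41]
  [7] addr=0x296 blk=41 s=1: VC-HIT | VC [62, 33]
  [8] addr=0x14b blk=20 s=4: MISS | VC [62, 33]
  [9] addr=0x3ee blk=62 s=6: VC-HIT | VC [30, 33]
  [10] addr=0x1e4 blk=30 s=6: VC-HIT | VC [62, 33]

OUTCOME = MISS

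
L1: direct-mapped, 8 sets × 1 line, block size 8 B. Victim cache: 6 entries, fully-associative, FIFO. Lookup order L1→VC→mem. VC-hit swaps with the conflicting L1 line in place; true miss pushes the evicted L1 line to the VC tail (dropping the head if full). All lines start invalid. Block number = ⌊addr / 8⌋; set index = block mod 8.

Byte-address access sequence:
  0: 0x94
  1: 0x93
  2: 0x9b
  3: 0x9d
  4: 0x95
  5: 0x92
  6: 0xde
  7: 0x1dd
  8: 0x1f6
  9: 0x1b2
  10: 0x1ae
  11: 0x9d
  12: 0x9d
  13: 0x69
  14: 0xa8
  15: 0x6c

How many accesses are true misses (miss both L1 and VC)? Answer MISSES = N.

MISSES = 9

  [0] addr=0x94 blk=18 s=2: MISS | VC []
  [1] addr=0x93 blk=18 s=2: L1-HIT | VC []
  [2] addr=0x9b blk=19 s=3: MISS | VC []
  [3] addr=0x9d blk=19 s=3: L1-HIT | VC []
  [4] addr=0x95 blk=18 s=2: L1-HIT | VC []
  [5] addr=0x92 blk=18 s=2: L1-HIT | VC []
  [6] addr=0xde blk=27 s=3: MISS | VC [19]
  [7] addr=0x1dd blk=59 s=3: MISS | VC [19, 27]
  [8] addr=0x1f6 blk=62 s=6: MISS | VC [19, 27]
  [9] addr=0x1b2 blk=54 s=6: MISS | VC [19, 27, 62]
  [10] addr=0x1ae blk=53 s=5: MISS | VC [19, 27, 62]
  [11] addr=0x9d blk=19 s=3: VC-HIT | VC [59, 27, 62]
  [12] addr=0x9d blk=19 s=3: L1-HIT | VC [59, 27, 62]
  [13] addr=0x69 blk=13 s=5: MISS | VC [59, 27, 62, 53]
  [14] addr=0xa8 blk=21 s=5: MISS | VC [59, 27, 62, 53, 13]
  [15] addr=0x6c blk=13 s=5: VC-HIT | VC [59, 27, 62, 53, 21]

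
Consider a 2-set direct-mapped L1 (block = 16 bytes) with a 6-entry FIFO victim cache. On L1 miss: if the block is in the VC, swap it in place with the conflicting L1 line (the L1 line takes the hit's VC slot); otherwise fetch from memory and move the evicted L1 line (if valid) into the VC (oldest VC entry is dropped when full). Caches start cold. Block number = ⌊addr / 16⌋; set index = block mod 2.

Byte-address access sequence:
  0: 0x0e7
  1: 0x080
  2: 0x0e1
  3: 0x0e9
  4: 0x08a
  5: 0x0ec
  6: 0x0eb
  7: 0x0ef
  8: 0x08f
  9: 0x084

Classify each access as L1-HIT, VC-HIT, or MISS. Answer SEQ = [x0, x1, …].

SEQ = [MISS, MISS, VC-HIT, L1-HIT, VC-HIT, VC-HIT, L1-HIT, L1-HIT, VC-HIT, L1-HIT]

#0 0xe7→b14/s0 MISS; vc=[]
#1 0x80→b8/s0 MISS; vc=[14]
#2 0xe1→b14/s0 VC-HIT; vc=[8]
#3 0xe9→b14/s0 L1-HIT; vc=[8]
#4 0x8a→b8/s0 VC-HIT; vc=[14]
#5 0xec→b14/s0 VC-HIT; vc=[8]
#6 0xeb→b14/s0 L1-HIT; vc=[8]
#7 0xef→b14/s0 L1-HIT; vc=[8]
#8 0x8f→b8/s0 VC-HIT; vc=[14]
#9 0x84→b8/s0 L1-HIT; vc=[14]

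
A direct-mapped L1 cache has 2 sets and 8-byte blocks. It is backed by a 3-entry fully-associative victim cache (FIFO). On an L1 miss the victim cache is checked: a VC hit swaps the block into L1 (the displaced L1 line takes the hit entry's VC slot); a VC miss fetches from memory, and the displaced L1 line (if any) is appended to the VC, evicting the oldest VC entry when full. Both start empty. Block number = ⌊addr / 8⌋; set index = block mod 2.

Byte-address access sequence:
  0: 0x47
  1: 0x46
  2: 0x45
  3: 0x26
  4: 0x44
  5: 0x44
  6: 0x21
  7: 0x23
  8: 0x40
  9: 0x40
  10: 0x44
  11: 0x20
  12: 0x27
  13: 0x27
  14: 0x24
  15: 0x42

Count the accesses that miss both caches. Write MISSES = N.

MISSES = 2

  [0] addr=0x47 blk=8 s=0: MISS | VC []
  [1] addr=0x46 blk=8 s=0: L1-HIT | VC []
  [2] addr=0x45 blk=8 s=0: L1-HIT | VC []
  [3] addr=0x26 blk=4 s=0: MISS | VC [8]
  [4] addr=0x44 blk=8 s=0: VC-HIT | VC [4]
  [5] addr=0x44 blk=8 s=0: L1-HIT | VC [4]
  [6] addr=0x21 blk=4 s=0: VC-HIT | VC [8]
  [7] addr=0x23 blk=4 s=0: L1-HIT | VC [8]
  [8] addr=0x40 blk=8 s=0: VC-HIT | VC [4]
  [9] addr=0x40 blk=8 s=0: L1-HIT | VC [4]
  [10] addr=0x44 blk=8 s=0: L1-HIT | VC [4]
  [11] addr=0x20 blk=4 s=0: VC-HIT | VC [8]
  [12] addr=0x27 blk=4 s=0: L1-HIT | VC [8]
  [13] addr=0x27 blk=4 s=0: L1-HIT | VC [8]
  [14] addr=0x24 blk=4 s=0: L1-HIT | VC [8]
  [15] addr=0x42 blk=8 s=0: VC-HIT | VC [4]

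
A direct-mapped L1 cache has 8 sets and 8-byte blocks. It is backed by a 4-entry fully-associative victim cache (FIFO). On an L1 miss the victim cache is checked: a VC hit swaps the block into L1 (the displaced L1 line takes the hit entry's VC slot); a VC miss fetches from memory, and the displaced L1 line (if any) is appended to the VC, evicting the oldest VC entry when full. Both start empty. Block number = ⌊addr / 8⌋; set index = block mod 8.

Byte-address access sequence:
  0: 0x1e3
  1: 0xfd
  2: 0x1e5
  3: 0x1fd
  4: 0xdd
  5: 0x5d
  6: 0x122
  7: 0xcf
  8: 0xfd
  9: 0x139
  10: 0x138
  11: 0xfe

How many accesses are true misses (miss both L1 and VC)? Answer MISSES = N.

0: 0x1e3 (blk 60, set 4) → MISS  vc=[]
1: 0xfd (blk 31, set 7) → MISS  vc=[]
2: 0x1e5 (blk 60, set 4) → L1-HIT  vc=[]
3: 0x1fd (blk 63, set 7) → MISS  vc=[31]
4: 0xdd (blk 27, set 3) → MISS  vc=[31]
5: 0x5d (blk 11, set 3) → MISS  vc=[31, 27]
6: 0x122 (blk 36, set 4) → MISS  vc=[31, 27, 60]
7: 0xcf (blk 25, set 1) → MISS  vc=[31, 27, 60]
8: 0xfd (blk 31, set 7) → VC-HIT  vc=[63, 27, 60]
9: 0x139 (blk 39, set 7) → MISS  vc=[63, 27, 60, 31]
10: 0x138 (blk 39, set 7) → L1-HIT  vc=[63, 27, 60, 31]
11: 0xfe (blk 31, set 7) → VC-HIT  vc=[63, 27, 60, 39]

MISSES = 8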